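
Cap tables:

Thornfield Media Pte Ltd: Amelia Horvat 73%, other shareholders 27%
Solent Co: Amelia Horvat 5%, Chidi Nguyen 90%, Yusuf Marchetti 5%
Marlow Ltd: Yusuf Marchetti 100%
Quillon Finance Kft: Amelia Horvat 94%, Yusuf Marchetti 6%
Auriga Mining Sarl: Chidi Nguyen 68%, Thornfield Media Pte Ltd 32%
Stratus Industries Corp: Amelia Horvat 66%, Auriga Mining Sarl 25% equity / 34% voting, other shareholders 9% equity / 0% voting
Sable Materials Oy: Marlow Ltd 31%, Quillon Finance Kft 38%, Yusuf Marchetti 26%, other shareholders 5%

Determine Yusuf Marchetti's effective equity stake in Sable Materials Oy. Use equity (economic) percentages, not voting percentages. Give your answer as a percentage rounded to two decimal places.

59.28%

Yusuf reaches Sable along 3 paths.
Via Marlow: 100% × 31% = 31%.
Via Quillon: 6% × 38% = 2.28%.
Direct stake: 26% = 26%.
Total: 31% + 2.28% + 26% = 59.28%.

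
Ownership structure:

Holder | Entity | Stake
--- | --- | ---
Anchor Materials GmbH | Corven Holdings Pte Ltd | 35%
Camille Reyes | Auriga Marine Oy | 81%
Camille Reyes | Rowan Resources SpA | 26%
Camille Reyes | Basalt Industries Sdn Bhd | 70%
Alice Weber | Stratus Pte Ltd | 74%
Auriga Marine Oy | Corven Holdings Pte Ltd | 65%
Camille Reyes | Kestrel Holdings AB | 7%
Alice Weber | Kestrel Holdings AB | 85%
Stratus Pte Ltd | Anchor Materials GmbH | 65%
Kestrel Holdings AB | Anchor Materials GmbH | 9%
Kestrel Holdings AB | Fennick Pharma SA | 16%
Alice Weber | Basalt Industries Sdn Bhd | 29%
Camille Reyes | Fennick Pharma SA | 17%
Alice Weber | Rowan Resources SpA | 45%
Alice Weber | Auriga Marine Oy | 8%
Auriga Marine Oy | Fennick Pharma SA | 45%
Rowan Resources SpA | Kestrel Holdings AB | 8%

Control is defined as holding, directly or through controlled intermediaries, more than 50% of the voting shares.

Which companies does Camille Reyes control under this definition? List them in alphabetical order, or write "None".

Camille holds 70% of Basalt, so Camille controls Basalt.
Camille holds 81% of Auriga, so Camille controls Auriga.
Auriga and Camille together hold 45% + 17% = 62% of Fennick, so Camille controls Fennick.
Auriga holds 65% of Corven, so Camille controls Corven.
No other company's threshold is met.

Auriga Marine Oy, Basalt Industries Sdn Bhd, Corven Holdings Pte Ltd, Fennick Pharma SA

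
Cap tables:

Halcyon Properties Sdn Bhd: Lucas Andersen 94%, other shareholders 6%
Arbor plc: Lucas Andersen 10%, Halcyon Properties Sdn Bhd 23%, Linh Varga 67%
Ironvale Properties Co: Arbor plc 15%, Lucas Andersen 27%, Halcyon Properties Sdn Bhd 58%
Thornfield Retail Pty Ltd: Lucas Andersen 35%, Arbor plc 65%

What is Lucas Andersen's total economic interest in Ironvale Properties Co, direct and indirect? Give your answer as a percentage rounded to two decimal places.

86.26%

Lucas reaches Ironvale along 4 paths.
Via Arbor: 10% × 15% = 1.5%.
Via Halcyon → Arbor: 94% × 23% × 15% = 3.243%.
Direct stake: 27% = 27%.
Via Halcyon: 94% × 58% = 54.52%.
Total: 1.5% + 3.243% + 27% + 54.52% = 86.263%.
Rounded: 86.26%.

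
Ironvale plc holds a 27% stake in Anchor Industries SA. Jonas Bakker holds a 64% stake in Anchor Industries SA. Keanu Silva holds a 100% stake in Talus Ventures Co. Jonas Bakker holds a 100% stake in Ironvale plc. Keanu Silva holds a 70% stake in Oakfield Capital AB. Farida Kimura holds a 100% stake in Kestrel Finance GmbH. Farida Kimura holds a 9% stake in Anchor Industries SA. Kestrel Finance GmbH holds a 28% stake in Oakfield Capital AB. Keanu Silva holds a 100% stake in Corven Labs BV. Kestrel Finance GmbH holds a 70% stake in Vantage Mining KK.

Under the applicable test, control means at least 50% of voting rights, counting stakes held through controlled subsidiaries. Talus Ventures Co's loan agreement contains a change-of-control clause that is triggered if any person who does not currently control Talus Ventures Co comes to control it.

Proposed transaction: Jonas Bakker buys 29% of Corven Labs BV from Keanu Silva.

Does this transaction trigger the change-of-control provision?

The purchase adds only to Jonas's holdings (Keanu's stake shrinks), so Jonas is the only person who could newly come to control Talus.
Jonas holds 100% of Ironvale, so Jonas controls Ironvale.
Ironvale and Jonas together hold 27% + 64% = 91% of Anchor, so Jonas controls Anchor.
Neither Jonas nor any entity Jonas controls holds any voting interest in Talus.
So before the transaction, Jonas does not control Talus.
After the purchase, Jonas holds 29% of Corven directly, and Keanu's stake falls to 71%.
Jonas's side now holds 29% of Corven, not ≥ 50%, so Jonas still does not control Corven.
After the transaction, neither Jonas nor any entity Jonas controls holds a voting interest in Talus, so Jonas still does not control it.
No new person acquires control, so the clause is not triggered.

No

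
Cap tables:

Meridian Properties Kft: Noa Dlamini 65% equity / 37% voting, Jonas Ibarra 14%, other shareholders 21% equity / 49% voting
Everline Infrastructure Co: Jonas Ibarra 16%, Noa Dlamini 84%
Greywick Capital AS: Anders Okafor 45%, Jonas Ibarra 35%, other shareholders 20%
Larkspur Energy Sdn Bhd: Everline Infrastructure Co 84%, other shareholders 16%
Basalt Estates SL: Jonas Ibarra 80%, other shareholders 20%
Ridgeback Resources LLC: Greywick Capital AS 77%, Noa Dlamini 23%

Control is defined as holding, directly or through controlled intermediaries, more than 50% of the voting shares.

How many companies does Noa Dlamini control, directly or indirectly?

2

Noa holds 84% of Everline, so Noa controls Everline.
Everline holds 84% of Larkspur, so Noa controls Larkspur.
No other company's threshold is met.
Noa controls 2 companies.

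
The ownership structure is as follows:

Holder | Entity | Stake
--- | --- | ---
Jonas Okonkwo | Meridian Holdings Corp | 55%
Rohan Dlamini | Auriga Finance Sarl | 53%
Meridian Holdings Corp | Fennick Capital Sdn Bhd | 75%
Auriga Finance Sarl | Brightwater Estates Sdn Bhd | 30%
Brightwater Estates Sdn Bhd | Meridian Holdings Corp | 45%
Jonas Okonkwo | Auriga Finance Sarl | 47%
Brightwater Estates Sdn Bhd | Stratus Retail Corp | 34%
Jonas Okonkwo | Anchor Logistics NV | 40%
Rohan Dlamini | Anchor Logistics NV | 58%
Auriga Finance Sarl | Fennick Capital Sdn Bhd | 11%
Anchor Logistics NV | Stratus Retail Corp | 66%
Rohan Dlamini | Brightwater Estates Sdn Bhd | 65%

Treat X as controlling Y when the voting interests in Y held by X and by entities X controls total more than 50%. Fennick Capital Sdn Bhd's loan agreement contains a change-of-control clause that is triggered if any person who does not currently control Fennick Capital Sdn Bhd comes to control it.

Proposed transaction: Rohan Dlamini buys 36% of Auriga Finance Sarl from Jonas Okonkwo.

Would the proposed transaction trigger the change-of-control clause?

No

The purchase adds only to Rohan's holdings (Jonas's stake shrinks), so Rohan is the only person who could newly come to control Fennick.
Rohan holds 58% of Anchor, so Rohan controls Anchor.
Rohan holds 53% of Auriga, so Rohan controls Auriga.
Rohan and Auriga together hold 65% + 30% = 95% of Brightwater, so Rohan controls Brightwater.
Brightwater and Anchor together hold 34% + 66% = 100% of Stratus, so Rohan controls Stratus.
In Fennick, Rohan's side holds only 11%, not > 50%.
So before the transaction, Rohan does not control Fennick.
After the purchase, Rohan's direct stake in Auriga rises to 53% + 36% = 89%, and Jonas's stake falls to 11%.
Rohan holds 89% of Auriga, so Rohan controls Auriga.
After the transaction, Rohan's side holds 11% of Fennick, not > 50%, so Rohan still does not control Fennick.
No new person acquires control, so the clause is not triggered.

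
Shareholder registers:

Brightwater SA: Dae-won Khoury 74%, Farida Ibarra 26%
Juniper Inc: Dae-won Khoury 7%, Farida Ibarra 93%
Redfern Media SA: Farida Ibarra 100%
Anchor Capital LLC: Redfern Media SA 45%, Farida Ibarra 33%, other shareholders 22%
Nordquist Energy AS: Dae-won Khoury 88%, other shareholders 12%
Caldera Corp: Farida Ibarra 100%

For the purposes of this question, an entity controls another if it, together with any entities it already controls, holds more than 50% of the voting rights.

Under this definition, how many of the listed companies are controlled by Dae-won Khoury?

2

Dae-won holds 74% of Brightwater, so Dae-won controls Brightwater.
Dae-won holds 88% of Nordquist, so Dae-won controls Nordquist.
No other company's threshold is met.
Dae-won controls 2 companies.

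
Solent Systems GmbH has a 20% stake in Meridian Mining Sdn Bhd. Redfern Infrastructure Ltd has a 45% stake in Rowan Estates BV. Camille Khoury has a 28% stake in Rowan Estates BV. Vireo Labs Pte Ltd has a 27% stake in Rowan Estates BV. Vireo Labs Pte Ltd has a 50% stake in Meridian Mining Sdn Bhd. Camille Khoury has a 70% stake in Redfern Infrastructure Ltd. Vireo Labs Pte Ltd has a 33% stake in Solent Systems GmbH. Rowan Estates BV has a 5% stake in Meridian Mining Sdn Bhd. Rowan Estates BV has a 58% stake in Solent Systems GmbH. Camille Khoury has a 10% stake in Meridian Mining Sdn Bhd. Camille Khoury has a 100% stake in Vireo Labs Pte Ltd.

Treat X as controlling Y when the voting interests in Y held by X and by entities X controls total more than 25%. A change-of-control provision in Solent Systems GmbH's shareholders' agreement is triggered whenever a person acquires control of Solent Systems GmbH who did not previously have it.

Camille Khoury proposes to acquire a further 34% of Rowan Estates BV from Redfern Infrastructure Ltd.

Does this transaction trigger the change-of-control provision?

The purchase adds only to Camille's holdings (Redfern's stake shrinks), so Camille is the only person who could newly come to control Solent.
Camille holds 100% of Vireo, so Camille controls Vireo.
Camille holds 70% of Redfern, so Camille controls Redfern.
Vireo and Camille and Redfern together hold 27% + 28% + 45% = 100% of Rowan, so Camille controls Rowan.
Rowan and Vireo together hold 58% + 33% = 91% of Solent, so Camille controls Solent.
So Camille already controls Solent before the transaction.
After the purchase, Camille's direct stake in Rowan rises to 28% + 34% = 62%, and Redfern's stake falls to 11%.
Camille controlled Solent already, so this is not a new person acquiring control; every other person's position is unchanged or reduced.
No new person acquires control, so the clause is not triggered.

No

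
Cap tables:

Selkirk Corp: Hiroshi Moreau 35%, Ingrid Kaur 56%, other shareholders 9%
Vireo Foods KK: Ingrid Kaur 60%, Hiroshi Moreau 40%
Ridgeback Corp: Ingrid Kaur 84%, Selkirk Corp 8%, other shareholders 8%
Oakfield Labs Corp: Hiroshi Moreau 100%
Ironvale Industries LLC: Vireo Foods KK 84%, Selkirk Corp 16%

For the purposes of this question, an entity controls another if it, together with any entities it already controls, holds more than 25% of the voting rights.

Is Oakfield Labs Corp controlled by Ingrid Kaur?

No

Ingrid holds 56% of Selkirk, so Ingrid controls Selkirk.
Ingrid holds 60% of Vireo, so Ingrid controls Vireo.
Ingrid and Selkirk together hold 84% + 8% = 92% of Ridgeback, so Ingrid controls Ridgeback.
Vireo and Selkirk together hold 84% + 16% = 100% of Ironvale, so Ingrid controls Ironvale.
Neither Ingrid nor any entity Ingrid controls holds any voting interest in Oakfield.
So Ingrid does not control Oakfield.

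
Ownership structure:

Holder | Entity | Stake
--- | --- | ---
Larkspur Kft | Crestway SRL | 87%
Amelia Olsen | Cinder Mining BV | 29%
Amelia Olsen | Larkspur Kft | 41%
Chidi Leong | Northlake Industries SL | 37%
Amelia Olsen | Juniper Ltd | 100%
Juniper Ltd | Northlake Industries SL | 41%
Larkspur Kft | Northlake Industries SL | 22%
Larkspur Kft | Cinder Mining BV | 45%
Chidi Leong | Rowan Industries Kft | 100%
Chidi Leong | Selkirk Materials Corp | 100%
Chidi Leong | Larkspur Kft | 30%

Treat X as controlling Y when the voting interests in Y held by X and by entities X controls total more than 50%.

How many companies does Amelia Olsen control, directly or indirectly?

1

Amelia holds 100% of Juniper, so Amelia controls Juniper.
No other company's threshold is met.
Amelia controls 1 company.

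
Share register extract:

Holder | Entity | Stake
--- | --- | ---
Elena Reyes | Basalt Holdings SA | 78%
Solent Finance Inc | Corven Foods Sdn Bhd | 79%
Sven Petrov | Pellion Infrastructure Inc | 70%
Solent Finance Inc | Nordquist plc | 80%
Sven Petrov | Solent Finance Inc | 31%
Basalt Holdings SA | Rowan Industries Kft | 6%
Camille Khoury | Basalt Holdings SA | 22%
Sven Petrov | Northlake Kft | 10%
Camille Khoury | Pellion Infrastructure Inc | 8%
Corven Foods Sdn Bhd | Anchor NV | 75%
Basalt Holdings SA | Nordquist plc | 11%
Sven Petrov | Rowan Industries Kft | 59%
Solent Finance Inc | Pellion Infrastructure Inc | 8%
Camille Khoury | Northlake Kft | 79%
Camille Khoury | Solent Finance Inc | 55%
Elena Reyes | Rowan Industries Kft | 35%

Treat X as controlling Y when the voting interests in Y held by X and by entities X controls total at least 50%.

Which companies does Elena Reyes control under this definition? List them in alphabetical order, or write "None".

Elena holds 78% of Basalt, so Elena controls Basalt.
No other company's threshold is met.

Basalt Holdings SA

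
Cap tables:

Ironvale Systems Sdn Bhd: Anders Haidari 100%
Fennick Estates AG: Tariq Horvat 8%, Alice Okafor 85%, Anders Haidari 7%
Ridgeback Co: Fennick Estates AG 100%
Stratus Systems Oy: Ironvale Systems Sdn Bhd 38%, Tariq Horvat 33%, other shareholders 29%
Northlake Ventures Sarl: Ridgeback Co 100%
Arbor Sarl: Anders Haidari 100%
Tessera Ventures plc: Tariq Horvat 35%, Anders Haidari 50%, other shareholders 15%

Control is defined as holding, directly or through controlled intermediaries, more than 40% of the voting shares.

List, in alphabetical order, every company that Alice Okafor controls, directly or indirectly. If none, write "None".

Fennick Estates AG, Northlake Ventures Sarl, Ridgeback Co

Alice holds 85% of Fennick, so Alice controls Fennick.
Fennick holds 100% of Ridgeback, so Alice controls Ridgeback.
Ridgeback holds 100% of Northlake, so Alice controls Northlake.
No other company's threshold is met.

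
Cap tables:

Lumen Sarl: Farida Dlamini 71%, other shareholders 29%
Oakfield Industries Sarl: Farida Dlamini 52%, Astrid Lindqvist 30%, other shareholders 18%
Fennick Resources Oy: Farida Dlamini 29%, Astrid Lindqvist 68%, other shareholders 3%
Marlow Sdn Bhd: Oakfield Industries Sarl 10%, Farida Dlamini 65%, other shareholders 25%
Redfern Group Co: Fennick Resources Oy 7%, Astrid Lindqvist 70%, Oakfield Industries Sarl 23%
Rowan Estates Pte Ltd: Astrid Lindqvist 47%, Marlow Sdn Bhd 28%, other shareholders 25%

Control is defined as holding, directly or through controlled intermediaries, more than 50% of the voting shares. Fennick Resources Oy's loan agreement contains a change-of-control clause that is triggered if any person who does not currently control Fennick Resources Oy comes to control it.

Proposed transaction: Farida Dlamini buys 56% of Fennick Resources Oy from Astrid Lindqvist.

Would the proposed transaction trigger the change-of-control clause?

Yes

The purchase adds only to Farida's holdings (Astrid's stake shrinks), so Farida is the only person who could newly come to control Fennick.
Farida holds 71% of Lumen, so Farida controls Lumen.
Farida holds 52% of Oakfield, so Farida controls Oakfield.
Oakfield and Farida together hold 10% + 65% = 75% of Marlow, so Farida controls Marlow.
In Fennick, Farida's side holds only 29%, not > 50%.
So before the transaction, Farida does not control Fennick.
After the purchase, Farida's direct stake in Fennick rises to 29% + 56% = 85%, and Astrid's stake falls to 12%.
Farida holds 85% of Fennick, so Farida controls Fennick.
Farida did not control Fennick before and does after, so the clause is triggered.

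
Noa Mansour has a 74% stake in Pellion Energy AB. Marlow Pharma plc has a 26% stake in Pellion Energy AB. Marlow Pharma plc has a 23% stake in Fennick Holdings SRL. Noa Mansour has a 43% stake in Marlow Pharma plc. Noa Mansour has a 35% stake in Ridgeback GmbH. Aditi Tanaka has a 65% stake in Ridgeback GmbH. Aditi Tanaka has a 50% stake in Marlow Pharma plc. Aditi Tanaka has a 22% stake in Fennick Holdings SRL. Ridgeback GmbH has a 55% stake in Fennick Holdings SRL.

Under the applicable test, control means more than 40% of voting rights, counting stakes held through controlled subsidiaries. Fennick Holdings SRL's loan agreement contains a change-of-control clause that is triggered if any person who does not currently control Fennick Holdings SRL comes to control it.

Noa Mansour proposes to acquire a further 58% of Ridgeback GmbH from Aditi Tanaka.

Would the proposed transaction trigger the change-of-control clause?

The purchase adds only to Noa's holdings (Aditi's stake shrinks), so Noa is the only person who could newly come to control Fennick.
Noa holds 43% of Marlow, so Noa controls Marlow.
Noa and Marlow together hold 74% + 26% = 100% of Pellion, so Noa controls Pellion.
In Fennick, Noa's side holds only 23%, not > 40%.
So before the transaction, Noa does not control Fennick.
After the purchase, Noa's direct stake in Ridgeback rises to 35% + 58% = 93%, and Aditi's stake falls to 7%.
Noa holds 93% of Ridgeback, so Noa controls Ridgeback.
Ridgeback and Marlow together hold 55% + 23% = 78% of Fennick, so Noa controls Fennick.
Noa did not control Fennick before and does after, so the clause is triggered.

Yes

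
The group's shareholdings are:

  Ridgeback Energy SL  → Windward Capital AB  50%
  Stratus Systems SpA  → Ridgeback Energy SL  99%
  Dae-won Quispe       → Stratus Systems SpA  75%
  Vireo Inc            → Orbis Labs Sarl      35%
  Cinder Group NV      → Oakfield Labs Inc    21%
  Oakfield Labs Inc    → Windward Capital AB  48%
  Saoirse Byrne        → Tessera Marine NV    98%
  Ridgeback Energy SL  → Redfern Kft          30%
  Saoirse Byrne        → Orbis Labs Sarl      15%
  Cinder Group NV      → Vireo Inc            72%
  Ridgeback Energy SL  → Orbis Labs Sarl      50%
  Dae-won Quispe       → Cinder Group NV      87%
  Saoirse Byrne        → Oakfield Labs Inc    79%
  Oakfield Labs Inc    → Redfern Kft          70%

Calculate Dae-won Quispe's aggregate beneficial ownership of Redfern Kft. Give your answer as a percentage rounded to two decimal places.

35.06%

Dae-won reaches Redfern along 2 paths.
Via Cinder → Oakfield: 87% × 21% × 70% = 12.789%.
Via Stratus → Ridgeback: 75% × 99% × 30% = 22.275%.
Total: 12.789% + 22.275% = 35.064%.
Rounded: 35.06%.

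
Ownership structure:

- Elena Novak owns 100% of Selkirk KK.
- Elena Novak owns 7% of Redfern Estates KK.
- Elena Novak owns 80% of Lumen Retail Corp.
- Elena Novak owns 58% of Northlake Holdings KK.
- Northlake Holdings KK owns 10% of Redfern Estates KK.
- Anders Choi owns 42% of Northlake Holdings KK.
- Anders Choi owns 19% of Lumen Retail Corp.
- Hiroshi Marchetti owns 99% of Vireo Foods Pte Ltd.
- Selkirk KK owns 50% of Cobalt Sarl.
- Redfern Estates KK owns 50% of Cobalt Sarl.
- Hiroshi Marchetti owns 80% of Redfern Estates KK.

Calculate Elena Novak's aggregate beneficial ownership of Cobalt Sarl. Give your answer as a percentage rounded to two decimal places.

Elena reaches Cobalt along 3 paths.
Via Selkirk: 100% × 50% = 50%.
Via Northlake → Redfern: 58% × 10% × 50% = 2.9%.
Via Redfern: 7% × 50% = 3.5%.
Total: 50% + 2.9% + 3.5% = 56.4%.
Rounded: 56.40%.

56.40%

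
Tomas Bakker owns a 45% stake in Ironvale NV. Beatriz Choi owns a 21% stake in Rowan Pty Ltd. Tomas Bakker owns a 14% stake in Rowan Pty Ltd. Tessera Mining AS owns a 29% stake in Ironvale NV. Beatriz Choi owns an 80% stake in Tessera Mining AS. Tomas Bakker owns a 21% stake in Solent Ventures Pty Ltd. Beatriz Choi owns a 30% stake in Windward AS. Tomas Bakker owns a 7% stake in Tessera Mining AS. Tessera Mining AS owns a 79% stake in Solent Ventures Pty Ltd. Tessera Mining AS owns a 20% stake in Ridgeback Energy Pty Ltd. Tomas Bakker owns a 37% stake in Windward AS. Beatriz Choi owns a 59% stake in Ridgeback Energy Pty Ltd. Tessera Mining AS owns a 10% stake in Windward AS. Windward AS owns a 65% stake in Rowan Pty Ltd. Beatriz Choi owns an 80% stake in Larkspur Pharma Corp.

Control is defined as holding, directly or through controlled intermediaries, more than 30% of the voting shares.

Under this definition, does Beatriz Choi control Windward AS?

Yes

Beatriz holds 80% of Tessera, so Beatriz controls Tessera.
Tessera and Beatriz together hold 10% + 30% = 40% of Windward, so Beatriz controls Windward.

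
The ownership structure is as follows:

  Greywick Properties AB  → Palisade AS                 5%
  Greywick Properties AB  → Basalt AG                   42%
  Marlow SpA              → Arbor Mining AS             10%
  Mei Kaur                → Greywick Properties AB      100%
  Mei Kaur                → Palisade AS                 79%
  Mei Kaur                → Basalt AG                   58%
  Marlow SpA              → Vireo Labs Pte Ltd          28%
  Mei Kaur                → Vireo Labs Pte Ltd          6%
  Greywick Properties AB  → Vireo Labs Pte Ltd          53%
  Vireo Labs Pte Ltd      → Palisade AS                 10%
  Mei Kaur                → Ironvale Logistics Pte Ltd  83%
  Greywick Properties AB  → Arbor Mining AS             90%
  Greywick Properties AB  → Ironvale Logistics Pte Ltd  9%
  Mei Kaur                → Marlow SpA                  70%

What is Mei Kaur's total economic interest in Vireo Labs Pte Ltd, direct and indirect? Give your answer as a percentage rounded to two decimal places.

78.60%

Mei reaches Vireo along 3 paths.
Via Marlow: 70% × 28% = 19.6%.
Via Greywick: 100% × 53% = 53%.
Direct stake: 6% = 6%.
Total: 19.6% + 53% + 6% = 78.6%.
Rounded: 78.60%.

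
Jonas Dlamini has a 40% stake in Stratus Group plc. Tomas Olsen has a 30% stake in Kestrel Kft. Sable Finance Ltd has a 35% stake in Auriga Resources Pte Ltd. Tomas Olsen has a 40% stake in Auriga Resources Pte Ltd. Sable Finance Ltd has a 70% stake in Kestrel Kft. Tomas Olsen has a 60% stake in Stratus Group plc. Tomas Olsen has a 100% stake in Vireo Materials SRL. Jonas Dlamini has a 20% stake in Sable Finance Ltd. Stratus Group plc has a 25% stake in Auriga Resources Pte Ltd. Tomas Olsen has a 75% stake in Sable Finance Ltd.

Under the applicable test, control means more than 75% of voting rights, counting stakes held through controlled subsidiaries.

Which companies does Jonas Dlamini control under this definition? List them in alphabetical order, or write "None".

Jonas's largest direct stake is 40% in Stratus, which does not meet the threshold.

None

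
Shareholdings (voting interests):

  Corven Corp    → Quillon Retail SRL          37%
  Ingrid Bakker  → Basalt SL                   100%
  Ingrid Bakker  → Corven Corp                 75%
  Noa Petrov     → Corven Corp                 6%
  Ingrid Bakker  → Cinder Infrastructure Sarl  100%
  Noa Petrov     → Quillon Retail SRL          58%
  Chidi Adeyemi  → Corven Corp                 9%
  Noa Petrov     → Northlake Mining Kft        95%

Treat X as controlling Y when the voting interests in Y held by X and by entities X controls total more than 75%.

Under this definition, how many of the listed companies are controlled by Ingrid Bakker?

Ingrid holds 100% of Basalt, so Ingrid controls Basalt.
Ingrid holds 100% of Cinder, so Ingrid controls Cinder.
No other company's threshold is met.
Ingrid controls 2 companies.

2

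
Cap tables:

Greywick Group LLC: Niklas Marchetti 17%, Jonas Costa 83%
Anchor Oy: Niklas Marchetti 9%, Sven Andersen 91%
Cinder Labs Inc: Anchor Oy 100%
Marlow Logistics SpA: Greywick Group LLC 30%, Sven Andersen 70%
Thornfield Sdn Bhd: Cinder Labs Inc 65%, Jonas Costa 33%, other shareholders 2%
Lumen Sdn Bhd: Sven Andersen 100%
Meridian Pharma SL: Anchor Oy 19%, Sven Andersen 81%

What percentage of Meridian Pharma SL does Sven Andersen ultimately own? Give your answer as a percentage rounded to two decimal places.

98.29%

Sven reaches Meridian along 2 paths.
Via Anchor: 91% × 19% = 17.29%.
Direct stake: 81% = 81%.
Total: 17.29% + 81% = 98.29%.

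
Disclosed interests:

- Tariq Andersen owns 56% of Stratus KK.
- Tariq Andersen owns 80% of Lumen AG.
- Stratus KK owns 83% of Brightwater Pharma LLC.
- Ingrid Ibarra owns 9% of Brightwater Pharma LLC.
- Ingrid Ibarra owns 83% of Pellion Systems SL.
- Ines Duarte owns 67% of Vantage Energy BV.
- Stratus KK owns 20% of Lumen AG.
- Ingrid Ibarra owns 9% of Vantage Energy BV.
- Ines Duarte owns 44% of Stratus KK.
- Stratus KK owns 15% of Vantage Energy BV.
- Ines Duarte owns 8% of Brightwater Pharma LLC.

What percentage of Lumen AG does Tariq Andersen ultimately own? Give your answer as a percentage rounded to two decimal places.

Tariq reaches Lumen along 2 paths.
Via Stratus: 56% × 20% = 11.2%.
Direct stake: 80% = 80%.
Total: 11.2% + 80% = 91.2%.
Rounded: 91.20%.

91.20%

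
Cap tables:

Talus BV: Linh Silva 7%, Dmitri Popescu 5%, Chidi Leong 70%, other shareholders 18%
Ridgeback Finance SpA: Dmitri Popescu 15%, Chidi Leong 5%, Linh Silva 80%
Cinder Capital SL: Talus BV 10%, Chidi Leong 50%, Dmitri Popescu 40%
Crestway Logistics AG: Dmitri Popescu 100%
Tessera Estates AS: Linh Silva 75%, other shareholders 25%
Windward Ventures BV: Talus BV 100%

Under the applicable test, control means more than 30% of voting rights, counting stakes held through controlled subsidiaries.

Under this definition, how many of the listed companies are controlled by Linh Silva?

Linh holds 80% of Ridgeback, so Linh controls Ridgeback.
Linh holds 75% of Tessera, so Linh controls Tessera.
No other company's threshold is met.
Linh controls 2 companies.

2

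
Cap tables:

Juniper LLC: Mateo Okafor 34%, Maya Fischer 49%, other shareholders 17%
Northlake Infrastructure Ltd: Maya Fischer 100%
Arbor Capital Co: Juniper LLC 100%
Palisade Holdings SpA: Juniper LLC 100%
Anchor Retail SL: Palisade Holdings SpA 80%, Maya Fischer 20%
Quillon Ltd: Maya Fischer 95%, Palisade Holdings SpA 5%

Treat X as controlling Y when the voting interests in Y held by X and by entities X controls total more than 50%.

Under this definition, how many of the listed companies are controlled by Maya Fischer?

Maya holds 100% of Northlake, so Maya controls Northlake.
Maya holds 95% of Quillon, so Maya controls Quillon.
No other company's threshold is met.
Maya controls 2 companies.

2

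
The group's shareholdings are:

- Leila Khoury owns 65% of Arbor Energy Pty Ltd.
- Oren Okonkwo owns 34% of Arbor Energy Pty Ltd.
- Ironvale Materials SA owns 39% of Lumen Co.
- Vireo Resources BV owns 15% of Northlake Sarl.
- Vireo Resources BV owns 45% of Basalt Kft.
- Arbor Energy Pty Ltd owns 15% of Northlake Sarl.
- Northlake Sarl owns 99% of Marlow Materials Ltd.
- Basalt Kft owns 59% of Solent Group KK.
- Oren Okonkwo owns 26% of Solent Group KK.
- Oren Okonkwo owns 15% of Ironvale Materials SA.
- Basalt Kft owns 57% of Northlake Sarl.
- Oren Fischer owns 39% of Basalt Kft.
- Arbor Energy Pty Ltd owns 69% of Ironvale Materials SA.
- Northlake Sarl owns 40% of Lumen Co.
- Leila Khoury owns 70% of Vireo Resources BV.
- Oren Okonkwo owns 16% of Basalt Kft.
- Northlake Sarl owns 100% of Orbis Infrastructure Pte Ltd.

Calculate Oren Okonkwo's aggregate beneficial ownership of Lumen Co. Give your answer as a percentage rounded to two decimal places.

20.69%

Oren Okonkwo reaches Lumen along 4 paths.
Via Arbor → Ironvale: 34% × 69% × 39% = 9.1494%.
Via Ironvale: 15% × 39% = 5.85%.
Via Basalt → Northlake: 16% × 57% × 40% = 3.648%.
Via Arbor → Northlake: 34% × 15% × 40% = 2.04%.
Total: 9.1494% + 5.85% + 3.648% + 2.04% = 20.6874%.
Rounded: 20.69%.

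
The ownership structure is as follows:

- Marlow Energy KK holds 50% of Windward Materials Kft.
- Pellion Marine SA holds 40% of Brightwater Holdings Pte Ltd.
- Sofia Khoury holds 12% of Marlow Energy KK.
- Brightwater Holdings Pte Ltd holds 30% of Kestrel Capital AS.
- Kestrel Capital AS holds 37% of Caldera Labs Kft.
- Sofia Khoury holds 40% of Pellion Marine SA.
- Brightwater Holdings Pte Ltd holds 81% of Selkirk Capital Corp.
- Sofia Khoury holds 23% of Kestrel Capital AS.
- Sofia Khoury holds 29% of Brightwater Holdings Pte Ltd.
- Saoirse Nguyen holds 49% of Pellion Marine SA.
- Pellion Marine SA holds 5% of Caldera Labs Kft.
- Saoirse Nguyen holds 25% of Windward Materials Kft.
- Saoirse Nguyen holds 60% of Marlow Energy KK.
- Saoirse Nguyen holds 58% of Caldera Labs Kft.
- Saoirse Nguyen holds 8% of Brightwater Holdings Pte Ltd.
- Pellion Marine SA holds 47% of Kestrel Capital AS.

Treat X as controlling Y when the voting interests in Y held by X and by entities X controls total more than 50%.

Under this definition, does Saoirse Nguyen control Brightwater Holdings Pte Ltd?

No

Saoirse holds 60% of Marlow, so Saoirse controls Marlow.
Saoirse and Marlow together hold 25% + 50% = 75% of Windward, so Saoirse controls Windward.
Saoirse holds 58% of Caldera, so Saoirse controls Caldera.
In Brightwater, Saoirse's side holds only 8%, not > 50%.
So Saoirse does not control Brightwater.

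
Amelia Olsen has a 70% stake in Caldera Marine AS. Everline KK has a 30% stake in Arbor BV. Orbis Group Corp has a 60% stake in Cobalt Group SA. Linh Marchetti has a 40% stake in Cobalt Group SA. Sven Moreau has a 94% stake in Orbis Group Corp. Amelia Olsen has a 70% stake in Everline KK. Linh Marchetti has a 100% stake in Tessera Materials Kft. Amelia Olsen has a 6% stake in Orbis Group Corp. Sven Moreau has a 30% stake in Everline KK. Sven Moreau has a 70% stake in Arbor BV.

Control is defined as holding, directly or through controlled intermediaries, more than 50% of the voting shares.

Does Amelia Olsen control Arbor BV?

No

Amelia holds 70% of Everline, so Amelia controls Everline.
Amelia holds 70% of Caldera, so Amelia controls Caldera.
In Arbor, Amelia's side holds only 30%, not > 50%.
So Amelia does not control Arbor.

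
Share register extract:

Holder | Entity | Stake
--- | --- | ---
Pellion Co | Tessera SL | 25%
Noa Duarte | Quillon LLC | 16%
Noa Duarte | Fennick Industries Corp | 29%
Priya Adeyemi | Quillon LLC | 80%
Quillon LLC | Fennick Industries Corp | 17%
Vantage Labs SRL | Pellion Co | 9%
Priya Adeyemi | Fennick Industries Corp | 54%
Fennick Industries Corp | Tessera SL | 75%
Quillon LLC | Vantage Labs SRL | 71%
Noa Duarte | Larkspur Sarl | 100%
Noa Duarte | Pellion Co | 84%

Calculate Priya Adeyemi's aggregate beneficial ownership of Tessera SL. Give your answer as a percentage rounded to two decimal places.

Priya reaches Tessera along 3 paths.
Via Quillon → Vantage → Pellion: 80% × 71% × 9% × 25% = 1.278%.
Via Fennick: 54% × 75% = 40.5%.
Via Quillon → Fennick: 80% × 17% × 75% = 10.2%.
Total: 1.278% + 40.5% + 10.2% = 51.978%.
Rounded: 51.98%.

51.98%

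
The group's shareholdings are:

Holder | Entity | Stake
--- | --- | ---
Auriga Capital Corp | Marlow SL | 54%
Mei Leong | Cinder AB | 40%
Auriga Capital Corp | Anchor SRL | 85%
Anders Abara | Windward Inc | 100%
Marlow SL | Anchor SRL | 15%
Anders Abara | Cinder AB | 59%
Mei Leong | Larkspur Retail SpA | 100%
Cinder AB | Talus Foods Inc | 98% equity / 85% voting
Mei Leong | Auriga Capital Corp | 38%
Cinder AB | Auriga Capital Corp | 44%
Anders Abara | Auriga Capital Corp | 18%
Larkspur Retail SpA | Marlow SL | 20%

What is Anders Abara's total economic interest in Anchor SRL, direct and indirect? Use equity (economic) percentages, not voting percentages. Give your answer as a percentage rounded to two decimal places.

Anders reaches Anchor along 4 paths.
Via Auriga: 18% × 85% = 15.3%.
Via Cinder → Auriga: 59% × 44% × 85% = 22.066%.
Via Auriga → Marlow: 18% × 54% × 15% = 1.458%.
Via Cinder → Auriga → Marlow: 59% × 44% × 54% × 15% = 2.10276%.
Total: 15.3% + 22.066% + 1.458% + 2.10276% = 40.92676%.
Rounded: 40.93%.

40.93%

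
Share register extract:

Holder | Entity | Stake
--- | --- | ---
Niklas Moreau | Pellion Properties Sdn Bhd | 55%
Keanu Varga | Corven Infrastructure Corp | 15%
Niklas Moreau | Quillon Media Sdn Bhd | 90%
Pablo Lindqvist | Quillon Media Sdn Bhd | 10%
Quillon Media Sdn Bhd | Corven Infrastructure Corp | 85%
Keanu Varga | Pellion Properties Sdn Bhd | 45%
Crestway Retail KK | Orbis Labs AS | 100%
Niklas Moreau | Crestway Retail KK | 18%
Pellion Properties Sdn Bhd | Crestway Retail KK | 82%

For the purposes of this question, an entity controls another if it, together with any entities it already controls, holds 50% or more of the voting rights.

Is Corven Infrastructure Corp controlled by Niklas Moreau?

Yes

Niklas holds 90% of Quillon, so Niklas controls Quillon.
Quillon holds 85% of Corven, so Niklas controls Corven.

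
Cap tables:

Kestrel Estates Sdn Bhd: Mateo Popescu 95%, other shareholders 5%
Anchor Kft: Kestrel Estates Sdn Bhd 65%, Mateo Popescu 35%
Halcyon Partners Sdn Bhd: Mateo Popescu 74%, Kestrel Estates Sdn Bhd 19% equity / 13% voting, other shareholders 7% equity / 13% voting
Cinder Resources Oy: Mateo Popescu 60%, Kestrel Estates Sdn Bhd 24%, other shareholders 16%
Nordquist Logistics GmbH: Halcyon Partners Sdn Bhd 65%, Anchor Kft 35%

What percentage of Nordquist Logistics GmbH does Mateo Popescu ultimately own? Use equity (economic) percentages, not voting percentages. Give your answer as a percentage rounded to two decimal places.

93.70%

Mateo reaches Nordquist along 4 paths.
Via Halcyon: 74% × 65% = 48.1%.
Via Kestrel → Halcyon: 95% × 19% × 65% = 11.7325%.
Via Kestrel → Anchor: 95% × 65% × 35% = 21.6125%.
Via Anchor: 35% × 35% = 12.25%.
Total: 48.1% + 11.7325% + 21.6125% + 12.25% = 93.695%.
Rounded: 93.70%.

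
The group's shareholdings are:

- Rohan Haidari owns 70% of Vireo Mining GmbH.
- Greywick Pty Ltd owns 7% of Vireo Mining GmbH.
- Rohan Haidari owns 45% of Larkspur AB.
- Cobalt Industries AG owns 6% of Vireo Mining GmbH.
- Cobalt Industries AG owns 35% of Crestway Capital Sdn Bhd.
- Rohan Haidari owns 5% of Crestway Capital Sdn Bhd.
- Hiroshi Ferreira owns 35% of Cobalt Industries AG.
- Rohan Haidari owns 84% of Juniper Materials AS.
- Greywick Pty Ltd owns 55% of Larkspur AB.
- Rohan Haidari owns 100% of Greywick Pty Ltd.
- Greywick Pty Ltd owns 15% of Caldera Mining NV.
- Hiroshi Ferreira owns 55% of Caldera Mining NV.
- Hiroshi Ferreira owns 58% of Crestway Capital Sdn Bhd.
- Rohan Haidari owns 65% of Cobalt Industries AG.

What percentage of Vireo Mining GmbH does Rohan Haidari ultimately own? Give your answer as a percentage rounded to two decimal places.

Rohan reaches Vireo along 3 paths.
Direct stake: 70% = 70%.
Via Cobalt: 65% × 6% = 3.9%.
Via Greywick: 100% × 7% = 7%.
Total: 70% + 3.9% + 7% = 80.9%.
Rounded: 80.90%.

80.90%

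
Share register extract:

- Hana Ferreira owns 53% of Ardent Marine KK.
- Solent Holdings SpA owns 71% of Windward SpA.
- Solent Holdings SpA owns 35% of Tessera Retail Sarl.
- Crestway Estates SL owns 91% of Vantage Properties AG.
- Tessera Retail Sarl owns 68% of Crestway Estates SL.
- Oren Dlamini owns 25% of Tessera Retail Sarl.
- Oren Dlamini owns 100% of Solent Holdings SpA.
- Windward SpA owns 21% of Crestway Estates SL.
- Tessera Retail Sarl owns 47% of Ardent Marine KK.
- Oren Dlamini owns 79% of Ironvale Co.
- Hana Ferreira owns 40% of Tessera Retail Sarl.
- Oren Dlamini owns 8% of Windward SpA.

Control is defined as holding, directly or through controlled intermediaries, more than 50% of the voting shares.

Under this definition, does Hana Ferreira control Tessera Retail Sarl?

No

Hana holds 53% of Ardent, so Hana controls Ardent.
In Tessera, Hana's side holds only 40%, not > 50%.
So Hana does not control Tessera.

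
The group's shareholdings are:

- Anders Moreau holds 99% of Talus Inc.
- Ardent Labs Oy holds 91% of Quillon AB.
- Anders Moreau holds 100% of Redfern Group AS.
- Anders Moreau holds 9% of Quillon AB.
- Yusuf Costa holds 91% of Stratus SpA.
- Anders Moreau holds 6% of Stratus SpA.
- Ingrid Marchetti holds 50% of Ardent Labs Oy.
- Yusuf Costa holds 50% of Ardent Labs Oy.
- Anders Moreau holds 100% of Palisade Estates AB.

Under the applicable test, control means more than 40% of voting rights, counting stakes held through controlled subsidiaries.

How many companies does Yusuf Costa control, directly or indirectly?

Yusuf holds 91% of Stratus, so Yusuf controls Stratus.
Yusuf holds 50% of Ardent, so Yusuf controls Ardent.
Ardent holds 91% of Quillon, so Yusuf controls Quillon.
No other company's threshold is met.
Yusuf controls 3 companies.

3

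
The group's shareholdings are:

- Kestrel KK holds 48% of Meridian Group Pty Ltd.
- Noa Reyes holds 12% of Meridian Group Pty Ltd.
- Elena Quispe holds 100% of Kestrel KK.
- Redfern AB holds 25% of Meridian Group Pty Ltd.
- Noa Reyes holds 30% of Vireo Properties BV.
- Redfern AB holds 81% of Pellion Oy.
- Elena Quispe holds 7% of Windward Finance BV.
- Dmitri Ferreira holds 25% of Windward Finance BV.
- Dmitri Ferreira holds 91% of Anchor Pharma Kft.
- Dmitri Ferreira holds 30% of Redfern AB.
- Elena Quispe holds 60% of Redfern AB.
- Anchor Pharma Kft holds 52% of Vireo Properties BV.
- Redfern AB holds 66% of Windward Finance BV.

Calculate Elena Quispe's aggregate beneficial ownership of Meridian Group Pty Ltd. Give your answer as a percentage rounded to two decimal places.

63.00%

Elena reaches Meridian along 2 paths.
Via Kestrel: 100% × 48% = 48%.
Via Redfern: 60% × 25% = 15%.
Total: 48% + 15% = 63%.
Rounded: 63.00%.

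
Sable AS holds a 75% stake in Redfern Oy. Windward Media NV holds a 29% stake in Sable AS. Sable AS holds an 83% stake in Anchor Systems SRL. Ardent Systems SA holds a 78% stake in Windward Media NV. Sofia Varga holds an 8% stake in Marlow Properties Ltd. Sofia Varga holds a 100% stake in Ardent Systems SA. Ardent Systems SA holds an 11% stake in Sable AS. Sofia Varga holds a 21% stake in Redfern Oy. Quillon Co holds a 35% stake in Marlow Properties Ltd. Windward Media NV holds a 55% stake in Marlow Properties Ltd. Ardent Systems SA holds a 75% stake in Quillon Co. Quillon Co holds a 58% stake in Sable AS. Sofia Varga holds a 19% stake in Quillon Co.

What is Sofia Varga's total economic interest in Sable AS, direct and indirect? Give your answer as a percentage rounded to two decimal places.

88.14%

Sofia reaches Sable along 4 paths.
Via Ardent → Windward: 100% × 78% × 29% = 22.62%.
Via Quillon: 19% × 58% = 11.02%.
Via Ardent → Quillon: 100% × 75% × 58% = 43.5%.
Via Ardent: 100% × 11% = 11%.
Total: 22.62% + 11.02% + 43.5% + 11% = 88.14%.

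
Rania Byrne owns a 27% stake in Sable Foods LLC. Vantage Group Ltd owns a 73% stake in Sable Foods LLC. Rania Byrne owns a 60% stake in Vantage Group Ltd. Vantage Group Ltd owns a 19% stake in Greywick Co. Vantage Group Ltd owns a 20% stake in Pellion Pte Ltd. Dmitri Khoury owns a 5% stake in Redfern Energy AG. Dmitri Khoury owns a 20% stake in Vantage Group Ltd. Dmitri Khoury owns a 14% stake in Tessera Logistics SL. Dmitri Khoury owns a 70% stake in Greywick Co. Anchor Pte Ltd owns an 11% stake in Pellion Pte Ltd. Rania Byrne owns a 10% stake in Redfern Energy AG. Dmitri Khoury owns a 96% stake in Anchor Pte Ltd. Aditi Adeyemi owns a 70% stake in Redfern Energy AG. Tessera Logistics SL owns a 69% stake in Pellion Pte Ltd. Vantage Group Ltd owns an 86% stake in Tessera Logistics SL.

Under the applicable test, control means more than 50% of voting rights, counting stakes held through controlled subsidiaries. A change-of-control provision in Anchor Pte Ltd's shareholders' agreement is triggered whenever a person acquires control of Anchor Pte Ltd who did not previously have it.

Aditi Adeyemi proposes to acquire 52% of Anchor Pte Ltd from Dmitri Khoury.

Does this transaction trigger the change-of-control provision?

The purchase adds only to Aditi's holdings (Dmitri's stake shrinks), so Aditi is the only person who could newly come to control Anchor.
Aditi holds 70% of Redfern, so Aditi controls Redfern.
Neither Aditi nor any entity Aditi controls holds any voting interest in Anchor.
So before the transaction, Aditi does not control Anchor.
After the purchase, Aditi holds 52% of Anchor directly, and Dmitri's stake falls to 44%.
Aditi holds 52% of Anchor, so Aditi controls Anchor.
Aditi did not control Anchor before and does after, so the clause is triggered.

Yes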